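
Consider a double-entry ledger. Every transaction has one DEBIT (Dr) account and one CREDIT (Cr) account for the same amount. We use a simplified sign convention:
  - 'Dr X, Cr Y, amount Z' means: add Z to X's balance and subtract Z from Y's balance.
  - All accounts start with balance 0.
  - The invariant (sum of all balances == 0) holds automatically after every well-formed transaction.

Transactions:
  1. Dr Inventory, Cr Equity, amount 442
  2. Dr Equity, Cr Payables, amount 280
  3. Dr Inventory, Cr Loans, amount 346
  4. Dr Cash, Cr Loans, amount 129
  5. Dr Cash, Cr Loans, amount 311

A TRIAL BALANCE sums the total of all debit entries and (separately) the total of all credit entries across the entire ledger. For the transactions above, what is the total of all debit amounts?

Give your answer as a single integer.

Answer: 1508

Derivation:
Txn 1: debit+=442
Txn 2: debit+=280
Txn 3: debit+=346
Txn 4: debit+=129
Txn 5: debit+=311
Total debits = 1508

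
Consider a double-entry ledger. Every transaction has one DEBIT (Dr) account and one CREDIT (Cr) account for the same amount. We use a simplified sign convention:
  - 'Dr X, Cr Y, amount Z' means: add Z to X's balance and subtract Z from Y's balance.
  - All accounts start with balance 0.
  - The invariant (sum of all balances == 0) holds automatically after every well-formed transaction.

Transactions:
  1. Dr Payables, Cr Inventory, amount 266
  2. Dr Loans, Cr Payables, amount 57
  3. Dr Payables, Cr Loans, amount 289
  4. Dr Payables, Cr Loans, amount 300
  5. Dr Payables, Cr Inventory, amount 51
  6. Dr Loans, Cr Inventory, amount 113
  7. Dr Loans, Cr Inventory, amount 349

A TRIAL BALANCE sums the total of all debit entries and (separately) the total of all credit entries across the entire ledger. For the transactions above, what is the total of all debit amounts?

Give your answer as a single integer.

Answer: 1425

Derivation:
Txn 1: debit+=266
Txn 2: debit+=57
Txn 3: debit+=289
Txn 4: debit+=300
Txn 5: debit+=51
Txn 6: debit+=113
Txn 7: debit+=349
Total debits = 1425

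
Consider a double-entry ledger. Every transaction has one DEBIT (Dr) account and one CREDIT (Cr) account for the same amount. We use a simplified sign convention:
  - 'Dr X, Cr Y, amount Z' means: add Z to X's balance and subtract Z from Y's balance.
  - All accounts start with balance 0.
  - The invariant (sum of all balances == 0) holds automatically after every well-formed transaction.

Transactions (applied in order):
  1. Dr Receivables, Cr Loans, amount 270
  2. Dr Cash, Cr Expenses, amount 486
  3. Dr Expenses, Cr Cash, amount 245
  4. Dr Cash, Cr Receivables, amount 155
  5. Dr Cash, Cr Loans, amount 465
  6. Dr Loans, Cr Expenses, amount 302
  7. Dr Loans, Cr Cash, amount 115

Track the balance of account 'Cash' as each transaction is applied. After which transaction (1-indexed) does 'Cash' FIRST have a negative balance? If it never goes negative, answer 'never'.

Answer: never

Derivation:
After txn 1: Cash=0
After txn 2: Cash=486
After txn 3: Cash=241
After txn 4: Cash=396
After txn 5: Cash=861
After txn 6: Cash=861
After txn 7: Cash=746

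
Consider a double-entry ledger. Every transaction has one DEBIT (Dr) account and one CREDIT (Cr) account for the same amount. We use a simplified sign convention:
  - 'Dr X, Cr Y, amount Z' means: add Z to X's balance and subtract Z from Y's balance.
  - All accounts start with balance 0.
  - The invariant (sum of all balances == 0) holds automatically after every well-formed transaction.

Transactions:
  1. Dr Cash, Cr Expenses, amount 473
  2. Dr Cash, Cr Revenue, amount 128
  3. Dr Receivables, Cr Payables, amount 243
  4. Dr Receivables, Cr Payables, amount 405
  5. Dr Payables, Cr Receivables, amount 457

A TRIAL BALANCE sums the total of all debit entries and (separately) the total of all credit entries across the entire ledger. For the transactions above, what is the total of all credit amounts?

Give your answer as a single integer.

Answer: 1706

Derivation:
Txn 1: credit+=473
Txn 2: credit+=128
Txn 3: credit+=243
Txn 4: credit+=405
Txn 5: credit+=457
Total credits = 1706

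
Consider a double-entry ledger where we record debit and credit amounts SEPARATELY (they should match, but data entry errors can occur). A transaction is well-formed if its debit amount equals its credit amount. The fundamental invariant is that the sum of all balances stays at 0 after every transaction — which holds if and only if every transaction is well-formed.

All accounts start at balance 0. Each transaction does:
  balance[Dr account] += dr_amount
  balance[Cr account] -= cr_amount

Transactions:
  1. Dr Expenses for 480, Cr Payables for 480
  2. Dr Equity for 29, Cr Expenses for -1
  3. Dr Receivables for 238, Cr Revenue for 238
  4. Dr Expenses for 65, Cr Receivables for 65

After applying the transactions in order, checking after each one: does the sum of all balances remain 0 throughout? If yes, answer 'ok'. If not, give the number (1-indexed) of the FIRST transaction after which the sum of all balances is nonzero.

After txn 1: dr=480 cr=480 sum_balances=0
After txn 2: dr=29 cr=-1 sum_balances=30
After txn 3: dr=238 cr=238 sum_balances=30
After txn 4: dr=65 cr=65 sum_balances=30

Answer: 2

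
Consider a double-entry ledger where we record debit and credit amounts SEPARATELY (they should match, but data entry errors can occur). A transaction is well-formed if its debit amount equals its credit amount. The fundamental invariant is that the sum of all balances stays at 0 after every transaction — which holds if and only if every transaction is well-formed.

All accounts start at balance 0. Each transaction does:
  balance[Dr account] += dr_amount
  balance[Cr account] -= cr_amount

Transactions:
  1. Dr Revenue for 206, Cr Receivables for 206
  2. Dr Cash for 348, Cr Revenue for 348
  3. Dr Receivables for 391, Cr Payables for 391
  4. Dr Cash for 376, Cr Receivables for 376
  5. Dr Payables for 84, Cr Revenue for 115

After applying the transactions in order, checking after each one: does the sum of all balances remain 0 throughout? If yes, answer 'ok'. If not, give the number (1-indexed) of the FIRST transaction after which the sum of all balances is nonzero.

After txn 1: dr=206 cr=206 sum_balances=0
After txn 2: dr=348 cr=348 sum_balances=0
After txn 3: dr=391 cr=391 sum_balances=0
After txn 4: dr=376 cr=376 sum_balances=0
After txn 5: dr=84 cr=115 sum_balances=-31

Answer: 5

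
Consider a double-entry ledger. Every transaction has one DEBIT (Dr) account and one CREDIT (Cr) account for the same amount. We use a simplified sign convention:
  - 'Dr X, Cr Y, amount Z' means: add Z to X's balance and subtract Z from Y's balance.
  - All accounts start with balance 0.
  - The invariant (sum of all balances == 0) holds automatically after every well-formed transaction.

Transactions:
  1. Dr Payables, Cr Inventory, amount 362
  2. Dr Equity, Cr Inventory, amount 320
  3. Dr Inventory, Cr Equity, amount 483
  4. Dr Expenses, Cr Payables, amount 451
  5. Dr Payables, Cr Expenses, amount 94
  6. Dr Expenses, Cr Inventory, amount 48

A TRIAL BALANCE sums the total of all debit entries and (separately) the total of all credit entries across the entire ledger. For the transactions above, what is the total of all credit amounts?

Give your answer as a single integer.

Txn 1: credit+=362
Txn 2: credit+=320
Txn 3: credit+=483
Txn 4: credit+=451
Txn 5: credit+=94
Txn 6: credit+=48
Total credits = 1758

Answer: 1758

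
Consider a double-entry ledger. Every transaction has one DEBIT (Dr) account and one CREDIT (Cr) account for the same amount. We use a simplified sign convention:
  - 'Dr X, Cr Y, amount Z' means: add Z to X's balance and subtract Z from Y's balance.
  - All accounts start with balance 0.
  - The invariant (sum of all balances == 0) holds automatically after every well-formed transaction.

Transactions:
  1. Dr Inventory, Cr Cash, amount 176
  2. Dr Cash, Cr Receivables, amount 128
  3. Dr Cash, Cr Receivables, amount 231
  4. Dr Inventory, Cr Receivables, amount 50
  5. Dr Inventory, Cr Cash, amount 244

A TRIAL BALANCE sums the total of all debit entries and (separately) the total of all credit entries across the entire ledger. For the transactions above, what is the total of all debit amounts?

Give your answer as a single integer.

Answer: 829

Derivation:
Txn 1: debit+=176
Txn 2: debit+=128
Txn 3: debit+=231
Txn 4: debit+=50
Txn 5: debit+=244
Total debits = 829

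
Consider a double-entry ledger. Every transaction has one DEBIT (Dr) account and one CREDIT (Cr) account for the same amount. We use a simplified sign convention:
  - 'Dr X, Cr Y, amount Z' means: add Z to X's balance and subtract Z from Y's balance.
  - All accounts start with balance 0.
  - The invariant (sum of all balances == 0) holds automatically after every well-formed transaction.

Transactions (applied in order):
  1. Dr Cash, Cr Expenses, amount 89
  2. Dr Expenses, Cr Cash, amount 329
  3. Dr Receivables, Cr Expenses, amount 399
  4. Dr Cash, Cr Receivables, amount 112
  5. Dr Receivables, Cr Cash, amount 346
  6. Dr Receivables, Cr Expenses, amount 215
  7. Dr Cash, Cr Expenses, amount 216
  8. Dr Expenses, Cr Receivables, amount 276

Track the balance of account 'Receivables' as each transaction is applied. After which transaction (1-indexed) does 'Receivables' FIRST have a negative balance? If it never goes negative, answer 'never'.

After txn 1: Receivables=0
After txn 2: Receivables=0
After txn 3: Receivables=399
After txn 4: Receivables=287
After txn 5: Receivables=633
After txn 6: Receivables=848
After txn 7: Receivables=848
After txn 8: Receivables=572

Answer: never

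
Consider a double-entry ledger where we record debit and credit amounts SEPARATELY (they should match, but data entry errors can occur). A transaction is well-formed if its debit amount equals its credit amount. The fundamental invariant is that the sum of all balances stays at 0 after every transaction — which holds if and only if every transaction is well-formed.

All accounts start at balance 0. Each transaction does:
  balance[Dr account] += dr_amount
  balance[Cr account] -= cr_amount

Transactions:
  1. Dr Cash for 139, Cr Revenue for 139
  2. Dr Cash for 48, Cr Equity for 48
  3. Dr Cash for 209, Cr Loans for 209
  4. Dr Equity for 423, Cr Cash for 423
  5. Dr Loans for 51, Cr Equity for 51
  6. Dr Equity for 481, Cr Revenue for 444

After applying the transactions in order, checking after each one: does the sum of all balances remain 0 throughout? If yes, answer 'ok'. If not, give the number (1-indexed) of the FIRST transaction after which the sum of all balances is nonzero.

Answer: 6

Derivation:
After txn 1: dr=139 cr=139 sum_balances=0
After txn 2: dr=48 cr=48 sum_balances=0
After txn 3: dr=209 cr=209 sum_balances=0
After txn 4: dr=423 cr=423 sum_balances=0
After txn 5: dr=51 cr=51 sum_balances=0
After txn 6: dr=481 cr=444 sum_balances=37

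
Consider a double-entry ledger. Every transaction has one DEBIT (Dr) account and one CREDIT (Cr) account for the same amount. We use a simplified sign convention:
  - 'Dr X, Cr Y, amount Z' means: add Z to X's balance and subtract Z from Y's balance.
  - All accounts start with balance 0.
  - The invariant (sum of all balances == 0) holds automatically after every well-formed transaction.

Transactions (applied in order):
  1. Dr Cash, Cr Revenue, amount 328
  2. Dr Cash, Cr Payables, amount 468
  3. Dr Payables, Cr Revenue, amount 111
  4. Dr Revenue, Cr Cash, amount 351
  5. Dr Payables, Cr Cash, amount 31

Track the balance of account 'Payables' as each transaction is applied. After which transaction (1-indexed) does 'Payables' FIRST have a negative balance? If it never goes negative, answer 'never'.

After txn 1: Payables=0
After txn 2: Payables=-468

Answer: 2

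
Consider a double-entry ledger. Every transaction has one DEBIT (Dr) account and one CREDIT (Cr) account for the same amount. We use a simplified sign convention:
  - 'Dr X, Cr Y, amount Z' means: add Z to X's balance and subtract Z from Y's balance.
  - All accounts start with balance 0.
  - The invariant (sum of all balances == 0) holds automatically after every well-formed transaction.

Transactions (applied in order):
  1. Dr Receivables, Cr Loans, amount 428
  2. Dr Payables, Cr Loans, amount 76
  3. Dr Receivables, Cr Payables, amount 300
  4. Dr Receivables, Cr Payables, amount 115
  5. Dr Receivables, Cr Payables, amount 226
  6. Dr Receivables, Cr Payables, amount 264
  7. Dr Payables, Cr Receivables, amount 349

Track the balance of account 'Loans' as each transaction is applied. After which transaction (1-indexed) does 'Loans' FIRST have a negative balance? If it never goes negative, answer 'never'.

After txn 1: Loans=-428

Answer: 1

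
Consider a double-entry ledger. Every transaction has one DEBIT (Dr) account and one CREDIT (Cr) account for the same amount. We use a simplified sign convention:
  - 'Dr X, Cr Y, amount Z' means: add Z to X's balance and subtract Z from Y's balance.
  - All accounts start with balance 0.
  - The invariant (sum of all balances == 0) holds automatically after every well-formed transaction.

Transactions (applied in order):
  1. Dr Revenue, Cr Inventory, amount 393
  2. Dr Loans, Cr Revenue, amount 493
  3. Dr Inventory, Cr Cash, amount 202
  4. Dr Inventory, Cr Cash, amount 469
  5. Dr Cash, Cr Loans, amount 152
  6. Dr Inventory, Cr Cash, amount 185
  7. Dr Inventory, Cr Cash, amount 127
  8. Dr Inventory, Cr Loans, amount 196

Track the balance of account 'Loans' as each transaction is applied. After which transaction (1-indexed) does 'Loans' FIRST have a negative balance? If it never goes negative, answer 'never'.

Answer: never

Derivation:
After txn 1: Loans=0
After txn 2: Loans=493
After txn 3: Loans=493
After txn 4: Loans=493
After txn 5: Loans=341
After txn 6: Loans=341
After txn 7: Loans=341
After txn 8: Loans=145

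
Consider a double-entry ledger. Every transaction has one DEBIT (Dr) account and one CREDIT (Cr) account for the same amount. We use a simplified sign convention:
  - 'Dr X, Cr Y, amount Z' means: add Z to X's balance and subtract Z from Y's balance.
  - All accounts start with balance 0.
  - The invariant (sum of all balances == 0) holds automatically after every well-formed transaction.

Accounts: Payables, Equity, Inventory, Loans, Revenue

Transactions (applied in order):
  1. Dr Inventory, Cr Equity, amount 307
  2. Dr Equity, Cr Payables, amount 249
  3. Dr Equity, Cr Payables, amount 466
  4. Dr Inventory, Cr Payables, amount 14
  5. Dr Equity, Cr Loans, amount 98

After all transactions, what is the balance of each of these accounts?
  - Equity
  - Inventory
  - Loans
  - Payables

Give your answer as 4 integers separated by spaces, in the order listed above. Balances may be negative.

Answer: 506 321 -98 -729

Derivation:
After txn 1 (Dr Inventory, Cr Equity, amount 307): Equity=-307 Inventory=307
After txn 2 (Dr Equity, Cr Payables, amount 249): Equity=-58 Inventory=307 Payables=-249
After txn 3 (Dr Equity, Cr Payables, amount 466): Equity=408 Inventory=307 Payables=-715
After txn 4 (Dr Inventory, Cr Payables, amount 14): Equity=408 Inventory=321 Payables=-729
After txn 5 (Dr Equity, Cr Loans, amount 98): Equity=506 Inventory=321 Loans=-98 Payables=-729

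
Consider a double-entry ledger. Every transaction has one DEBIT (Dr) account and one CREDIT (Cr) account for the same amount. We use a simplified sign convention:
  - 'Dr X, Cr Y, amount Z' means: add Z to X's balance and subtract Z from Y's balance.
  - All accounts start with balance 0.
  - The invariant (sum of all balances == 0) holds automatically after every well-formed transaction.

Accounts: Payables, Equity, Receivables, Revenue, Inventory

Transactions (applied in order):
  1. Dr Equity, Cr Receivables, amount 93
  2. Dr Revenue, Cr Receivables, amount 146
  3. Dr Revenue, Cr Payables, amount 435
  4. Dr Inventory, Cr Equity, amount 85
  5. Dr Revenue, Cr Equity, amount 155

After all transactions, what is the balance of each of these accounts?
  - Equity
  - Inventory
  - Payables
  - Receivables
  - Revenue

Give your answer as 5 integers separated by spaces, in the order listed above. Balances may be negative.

Answer: -147 85 -435 -239 736

Derivation:
After txn 1 (Dr Equity, Cr Receivables, amount 93): Equity=93 Receivables=-93
After txn 2 (Dr Revenue, Cr Receivables, amount 146): Equity=93 Receivables=-239 Revenue=146
After txn 3 (Dr Revenue, Cr Payables, amount 435): Equity=93 Payables=-435 Receivables=-239 Revenue=581
After txn 4 (Dr Inventory, Cr Equity, amount 85): Equity=8 Inventory=85 Payables=-435 Receivables=-239 Revenue=581
After txn 5 (Dr Revenue, Cr Equity, amount 155): Equity=-147 Inventory=85 Payables=-435 Receivables=-239 Revenue=736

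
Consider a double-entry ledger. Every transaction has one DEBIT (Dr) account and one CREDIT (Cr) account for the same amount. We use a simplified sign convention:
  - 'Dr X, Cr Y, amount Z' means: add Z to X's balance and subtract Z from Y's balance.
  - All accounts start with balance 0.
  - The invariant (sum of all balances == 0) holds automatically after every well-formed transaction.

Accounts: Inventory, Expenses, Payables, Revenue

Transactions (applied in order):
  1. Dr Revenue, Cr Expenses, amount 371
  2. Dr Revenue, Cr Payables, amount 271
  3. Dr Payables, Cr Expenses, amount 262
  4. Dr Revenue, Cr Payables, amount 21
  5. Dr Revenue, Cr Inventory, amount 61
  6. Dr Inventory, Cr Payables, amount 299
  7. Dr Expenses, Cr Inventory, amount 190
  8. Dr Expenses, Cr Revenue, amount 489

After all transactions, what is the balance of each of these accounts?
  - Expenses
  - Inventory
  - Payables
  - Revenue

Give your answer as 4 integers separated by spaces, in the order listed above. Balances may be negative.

Answer: 46 48 -329 235

Derivation:
After txn 1 (Dr Revenue, Cr Expenses, amount 371): Expenses=-371 Revenue=371
After txn 2 (Dr Revenue, Cr Payables, amount 271): Expenses=-371 Payables=-271 Revenue=642
After txn 3 (Dr Payables, Cr Expenses, amount 262): Expenses=-633 Payables=-9 Revenue=642
After txn 4 (Dr Revenue, Cr Payables, amount 21): Expenses=-633 Payables=-30 Revenue=663
After txn 5 (Dr Revenue, Cr Inventory, amount 61): Expenses=-633 Inventory=-61 Payables=-30 Revenue=724
After txn 6 (Dr Inventory, Cr Payables, amount 299): Expenses=-633 Inventory=238 Payables=-329 Revenue=724
After txn 7 (Dr Expenses, Cr Inventory, amount 190): Expenses=-443 Inventory=48 Payables=-329 Revenue=724
After txn 8 (Dr Expenses, Cr Revenue, amount 489): Expenses=46 Inventory=48 Payables=-329 Revenue=235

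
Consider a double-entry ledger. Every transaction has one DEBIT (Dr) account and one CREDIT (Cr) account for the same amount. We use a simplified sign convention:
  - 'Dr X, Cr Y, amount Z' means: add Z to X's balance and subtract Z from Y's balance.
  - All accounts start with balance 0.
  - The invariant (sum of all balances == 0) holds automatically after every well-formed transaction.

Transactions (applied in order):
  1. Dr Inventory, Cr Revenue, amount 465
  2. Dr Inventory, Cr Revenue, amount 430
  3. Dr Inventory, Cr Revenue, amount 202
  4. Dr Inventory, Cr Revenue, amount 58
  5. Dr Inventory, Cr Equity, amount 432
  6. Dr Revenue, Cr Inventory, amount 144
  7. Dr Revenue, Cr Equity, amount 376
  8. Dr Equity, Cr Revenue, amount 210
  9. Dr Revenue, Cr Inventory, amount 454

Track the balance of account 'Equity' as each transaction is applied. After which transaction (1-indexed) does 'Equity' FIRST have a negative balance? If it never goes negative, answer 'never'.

Answer: 5

Derivation:
After txn 1: Equity=0
After txn 2: Equity=0
After txn 3: Equity=0
After txn 4: Equity=0
After txn 5: Equity=-432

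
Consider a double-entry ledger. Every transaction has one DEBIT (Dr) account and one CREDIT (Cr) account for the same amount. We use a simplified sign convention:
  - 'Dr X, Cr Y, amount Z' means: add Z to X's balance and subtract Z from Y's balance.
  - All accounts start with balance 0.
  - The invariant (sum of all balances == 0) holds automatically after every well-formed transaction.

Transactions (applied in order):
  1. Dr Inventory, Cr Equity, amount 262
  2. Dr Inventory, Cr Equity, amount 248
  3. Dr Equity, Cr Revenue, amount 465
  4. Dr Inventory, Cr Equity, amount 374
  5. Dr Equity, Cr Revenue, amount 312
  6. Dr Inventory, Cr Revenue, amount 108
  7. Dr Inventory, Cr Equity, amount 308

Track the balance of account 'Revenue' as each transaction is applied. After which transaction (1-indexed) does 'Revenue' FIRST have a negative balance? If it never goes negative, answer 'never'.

After txn 1: Revenue=0
After txn 2: Revenue=0
After txn 3: Revenue=-465

Answer: 3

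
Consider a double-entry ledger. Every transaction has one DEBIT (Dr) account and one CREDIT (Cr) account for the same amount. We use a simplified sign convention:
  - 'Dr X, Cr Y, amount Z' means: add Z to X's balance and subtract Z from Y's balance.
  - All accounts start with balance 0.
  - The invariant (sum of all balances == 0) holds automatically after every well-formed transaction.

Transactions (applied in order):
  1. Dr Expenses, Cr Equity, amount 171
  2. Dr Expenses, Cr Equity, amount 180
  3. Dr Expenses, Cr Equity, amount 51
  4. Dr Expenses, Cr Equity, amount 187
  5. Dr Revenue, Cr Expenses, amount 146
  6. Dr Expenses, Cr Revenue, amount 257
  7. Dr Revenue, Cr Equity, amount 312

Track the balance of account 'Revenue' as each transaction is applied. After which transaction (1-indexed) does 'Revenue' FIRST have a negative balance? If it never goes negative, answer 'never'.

After txn 1: Revenue=0
After txn 2: Revenue=0
After txn 3: Revenue=0
After txn 4: Revenue=0
After txn 5: Revenue=146
After txn 6: Revenue=-111

Answer: 6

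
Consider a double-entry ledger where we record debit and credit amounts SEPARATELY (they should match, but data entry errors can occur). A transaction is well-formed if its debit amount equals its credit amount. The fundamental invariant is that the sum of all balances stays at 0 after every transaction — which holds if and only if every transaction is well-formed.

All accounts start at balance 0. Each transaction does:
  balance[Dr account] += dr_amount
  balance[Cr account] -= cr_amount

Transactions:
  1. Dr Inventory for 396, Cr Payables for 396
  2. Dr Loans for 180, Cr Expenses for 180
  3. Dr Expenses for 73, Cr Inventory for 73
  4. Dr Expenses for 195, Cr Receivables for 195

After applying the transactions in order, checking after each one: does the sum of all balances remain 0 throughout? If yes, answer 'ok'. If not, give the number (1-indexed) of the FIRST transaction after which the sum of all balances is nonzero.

Answer: ok

Derivation:
After txn 1: dr=396 cr=396 sum_balances=0
After txn 2: dr=180 cr=180 sum_balances=0
After txn 3: dr=73 cr=73 sum_balances=0
After txn 4: dr=195 cr=195 sum_balances=0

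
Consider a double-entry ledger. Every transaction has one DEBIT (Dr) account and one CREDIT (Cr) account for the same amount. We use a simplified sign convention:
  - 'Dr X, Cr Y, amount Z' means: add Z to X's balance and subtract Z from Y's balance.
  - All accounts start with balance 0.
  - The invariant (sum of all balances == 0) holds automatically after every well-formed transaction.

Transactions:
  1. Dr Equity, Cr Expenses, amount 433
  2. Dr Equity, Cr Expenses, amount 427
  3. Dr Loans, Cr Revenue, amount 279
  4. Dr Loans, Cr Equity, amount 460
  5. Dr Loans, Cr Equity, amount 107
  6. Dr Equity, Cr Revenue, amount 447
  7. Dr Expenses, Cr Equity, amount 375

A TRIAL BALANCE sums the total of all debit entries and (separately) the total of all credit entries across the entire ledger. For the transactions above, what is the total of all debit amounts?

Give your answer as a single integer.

Answer: 2528

Derivation:
Txn 1: debit+=433
Txn 2: debit+=427
Txn 3: debit+=279
Txn 4: debit+=460
Txn 5: debit+=107
Txn 6: debit+=447
Txn 7: debit+=375
Total debits = 2528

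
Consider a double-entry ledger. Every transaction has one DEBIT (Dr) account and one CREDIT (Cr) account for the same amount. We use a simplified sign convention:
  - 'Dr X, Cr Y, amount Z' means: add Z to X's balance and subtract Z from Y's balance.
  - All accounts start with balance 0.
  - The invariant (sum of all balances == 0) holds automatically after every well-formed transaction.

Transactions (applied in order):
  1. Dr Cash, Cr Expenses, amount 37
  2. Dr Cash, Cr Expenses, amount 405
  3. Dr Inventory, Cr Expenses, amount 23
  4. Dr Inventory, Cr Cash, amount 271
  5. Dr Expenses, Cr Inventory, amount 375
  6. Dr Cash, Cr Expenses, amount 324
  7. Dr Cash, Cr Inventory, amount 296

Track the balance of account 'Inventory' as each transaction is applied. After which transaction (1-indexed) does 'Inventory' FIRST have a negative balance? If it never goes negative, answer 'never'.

Answer: 5

Derivation:
After txn 1: Inventory=0
After txn 2: Inventory=0
After txn 3: Inventory=23
After txn 4: Inventory=294
After txn 5: Inventory=-81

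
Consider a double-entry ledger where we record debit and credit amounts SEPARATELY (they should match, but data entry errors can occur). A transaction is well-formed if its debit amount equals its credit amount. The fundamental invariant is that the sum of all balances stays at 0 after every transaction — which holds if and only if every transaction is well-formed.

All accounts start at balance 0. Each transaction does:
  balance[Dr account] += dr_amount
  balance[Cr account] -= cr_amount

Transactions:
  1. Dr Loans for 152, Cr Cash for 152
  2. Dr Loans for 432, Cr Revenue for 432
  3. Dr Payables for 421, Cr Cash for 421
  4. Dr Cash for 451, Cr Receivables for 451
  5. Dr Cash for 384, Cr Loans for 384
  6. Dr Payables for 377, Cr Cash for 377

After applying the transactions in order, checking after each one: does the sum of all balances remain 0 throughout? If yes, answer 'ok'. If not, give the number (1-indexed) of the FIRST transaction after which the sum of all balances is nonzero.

Answer: ok

Derivation:
After txn 1: dr=152 cr=152 sum_balances=0
After txn 2: dr=432 cr=432 sum_balances=0
After txn 3: dr=421 cr=421 sum_balances=0
After txn 4: dr=451 cr=451 sum_balances=0
After txn 5: dr=384 cr=384 sum_balances=0
After txn 6: dr=377 cr=377 sum_balances=0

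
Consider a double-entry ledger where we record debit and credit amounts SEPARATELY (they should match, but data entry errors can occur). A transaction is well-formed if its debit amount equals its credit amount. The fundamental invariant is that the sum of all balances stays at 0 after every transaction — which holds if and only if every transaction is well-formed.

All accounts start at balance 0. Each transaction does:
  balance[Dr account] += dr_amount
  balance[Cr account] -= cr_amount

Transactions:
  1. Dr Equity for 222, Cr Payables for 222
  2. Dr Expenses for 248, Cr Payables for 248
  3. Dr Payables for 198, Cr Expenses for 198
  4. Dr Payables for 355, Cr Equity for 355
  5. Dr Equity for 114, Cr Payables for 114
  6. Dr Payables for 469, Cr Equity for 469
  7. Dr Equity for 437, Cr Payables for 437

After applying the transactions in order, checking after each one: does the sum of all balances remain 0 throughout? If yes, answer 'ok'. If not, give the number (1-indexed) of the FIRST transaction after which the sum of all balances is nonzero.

After txn 1: dr=222 cr=222 sum_balances=0
After txn 2: dr=248 cr=248 sum_balances=0
After txn 3: dr=198 cr=198 sum_balances=0
After txn 4: dr=355 cr=355 sum_balances=0
After txn 5: dr=114 cr=114 sum_balances=0
After txn 6: dr=469 cr=469 sum_balances=0
After txn 7: dr=437 cr=437 sum_balances=0

Answer: ok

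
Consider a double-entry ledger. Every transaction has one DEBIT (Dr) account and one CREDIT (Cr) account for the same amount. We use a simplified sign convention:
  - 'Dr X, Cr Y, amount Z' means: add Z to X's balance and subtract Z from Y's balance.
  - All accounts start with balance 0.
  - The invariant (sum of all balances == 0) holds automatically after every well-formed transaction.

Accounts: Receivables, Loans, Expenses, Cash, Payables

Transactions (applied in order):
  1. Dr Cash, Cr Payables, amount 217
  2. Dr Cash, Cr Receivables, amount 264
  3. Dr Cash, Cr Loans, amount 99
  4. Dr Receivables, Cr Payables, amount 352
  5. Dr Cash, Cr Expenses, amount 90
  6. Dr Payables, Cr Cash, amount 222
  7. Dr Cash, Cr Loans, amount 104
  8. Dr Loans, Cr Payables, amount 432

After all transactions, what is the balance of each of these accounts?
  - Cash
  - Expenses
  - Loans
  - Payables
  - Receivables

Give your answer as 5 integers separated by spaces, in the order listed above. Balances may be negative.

After txn 1 (Dr Cash, Cr Payables, amount 217): Cash=217 Payables=-217
After txn 2 (Dr Cash, Cr Receivables, amount 264): Cash=481 Payables=-217 Receivables=-264
After txn 3 (Dr Cash, Cr Loans, amount 99): Cash=580 Loans=-99 Payables=-217 Receivables=-264
After txn 4 (Dr Receivables, Cr Payables, amount 352): Cash=580 Loans=-99 Payables=-569 Receivables=88
After txn 5 (Dr Cash, Cr Expenses, amount 90): Cash=670 Expenses=-90 Loans=-99 Payables=-569 Receivables=88
After txn 6 (Dr Payables, Cr Cash, amount 222): Cash=448 Expenses=-90 Loans=-99 Payables=-347 Receivables=88
After txn 7 (Dr Cash, Cr Loans, amount 104): Cash=552 Expenses=-90 Loans=-203 Payables=-347 Receivables=88
After txn 8 (Dr Loans, Cr Payables, amount 432): Cash=552 Expenses=-90 Loans=229 Payables=-779 Receivables=88

Answer: 552 -90 229 -779 88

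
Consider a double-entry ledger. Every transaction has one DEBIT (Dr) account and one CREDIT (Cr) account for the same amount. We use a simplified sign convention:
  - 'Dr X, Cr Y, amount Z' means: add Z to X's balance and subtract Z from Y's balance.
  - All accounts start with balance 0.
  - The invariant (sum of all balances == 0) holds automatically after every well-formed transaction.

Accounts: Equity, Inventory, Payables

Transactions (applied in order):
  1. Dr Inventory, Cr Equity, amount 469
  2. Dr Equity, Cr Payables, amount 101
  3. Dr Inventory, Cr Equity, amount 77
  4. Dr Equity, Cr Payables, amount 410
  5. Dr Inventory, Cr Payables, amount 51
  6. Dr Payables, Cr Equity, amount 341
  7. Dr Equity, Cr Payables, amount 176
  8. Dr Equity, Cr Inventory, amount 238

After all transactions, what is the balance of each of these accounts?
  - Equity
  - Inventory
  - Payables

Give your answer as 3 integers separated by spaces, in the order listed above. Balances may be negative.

After txn 1 (Dr Inventory, Cr Equity, amount 469): Equity=-469 Inventory=469
After txn 2 (Dr Equity, Cr Payables, amount 101): Equity=-368 Inventory=469 Payables=-101
After txn 3 (Dr Inventory, Cr Equity, amount 77): Equity=-445 Inventory=546 Payables=-101
After txn 4 (Dr Equity, Cr Payables, amount 410): Equity=-35 Inventory=546 Payables=-511
After txn 5 (Dr Inventory, Cr Payables, amount 51): Equity=-35 Inventory=597 Payables=-562
After txn 6 (Dr Payables, Cr Equity, amount 341): Equity=-376 Inventory=597 Payables=-221
After txn 7 (Dr Equity, Cr Payables, amount 176): Equity=-200 Inventory=597 Payables=-397
After txn 8 (Dr Equity, Cr Inventory, amount 238): Equity=38 Inventory=359 Payables=-397

Answer: 38 359 -397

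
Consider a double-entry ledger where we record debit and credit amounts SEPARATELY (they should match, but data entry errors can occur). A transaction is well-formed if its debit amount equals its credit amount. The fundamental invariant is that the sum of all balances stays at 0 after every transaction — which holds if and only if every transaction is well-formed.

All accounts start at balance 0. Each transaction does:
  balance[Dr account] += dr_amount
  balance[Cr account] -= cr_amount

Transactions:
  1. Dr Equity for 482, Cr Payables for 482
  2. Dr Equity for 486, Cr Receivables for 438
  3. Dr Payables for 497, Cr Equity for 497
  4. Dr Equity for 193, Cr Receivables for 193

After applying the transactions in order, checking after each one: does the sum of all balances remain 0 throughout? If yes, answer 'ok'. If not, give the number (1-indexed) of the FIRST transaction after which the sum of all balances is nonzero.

Answer: 2

Derivation:
After txn 1: dr=482 cr=482 sum_balances=0
After txn 2: dr=486 cr=438 sum_balances=48
After txn 3: dr=497 cr=497 sum_balances=48
After txn 4: dr=193 cr=193 sum_balances=48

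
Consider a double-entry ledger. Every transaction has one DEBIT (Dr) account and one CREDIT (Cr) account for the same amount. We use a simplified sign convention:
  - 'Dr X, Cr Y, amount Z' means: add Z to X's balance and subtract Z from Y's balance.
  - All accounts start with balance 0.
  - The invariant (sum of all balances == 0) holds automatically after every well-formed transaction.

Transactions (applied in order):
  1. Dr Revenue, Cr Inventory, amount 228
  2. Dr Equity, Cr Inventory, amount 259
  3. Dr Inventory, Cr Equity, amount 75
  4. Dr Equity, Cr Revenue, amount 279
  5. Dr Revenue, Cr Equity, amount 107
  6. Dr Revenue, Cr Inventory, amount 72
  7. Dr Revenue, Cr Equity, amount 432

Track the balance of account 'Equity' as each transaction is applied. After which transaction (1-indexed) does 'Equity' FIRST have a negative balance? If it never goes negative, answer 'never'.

After txn 1: Equity=0
After txn 2: Equity=259
After txn 3: Equity=184
After txn 4: Equity=463
After txn 5: Equity=356
After txn 6: Equity=356
After txn 7: Equity=-76

Answer: 7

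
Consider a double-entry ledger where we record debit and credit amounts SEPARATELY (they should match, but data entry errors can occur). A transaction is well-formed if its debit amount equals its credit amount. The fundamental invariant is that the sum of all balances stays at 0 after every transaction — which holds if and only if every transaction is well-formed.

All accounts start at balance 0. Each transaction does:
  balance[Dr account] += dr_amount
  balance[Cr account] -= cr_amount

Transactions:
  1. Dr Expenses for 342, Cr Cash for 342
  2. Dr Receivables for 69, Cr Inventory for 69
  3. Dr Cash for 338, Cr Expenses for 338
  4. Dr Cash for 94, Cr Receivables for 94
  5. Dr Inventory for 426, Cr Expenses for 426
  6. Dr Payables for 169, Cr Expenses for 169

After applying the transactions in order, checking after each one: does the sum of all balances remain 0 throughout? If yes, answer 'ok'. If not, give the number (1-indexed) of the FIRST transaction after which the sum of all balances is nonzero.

Answer: ok

Derivation:
After txn 1: dr=342 cr=342 sum_balances=0
After txn 2: dr=69 cr=69 sum_balances=0
After txn 3: dr=338 cr=338 sum_balances=0
After txn 4: dr=94 cr=94 sum_balances=0
After txn 5: dr=426 cr=426 sum_balances=0
After txn 6: dr=169 cr=169 sum_balances=0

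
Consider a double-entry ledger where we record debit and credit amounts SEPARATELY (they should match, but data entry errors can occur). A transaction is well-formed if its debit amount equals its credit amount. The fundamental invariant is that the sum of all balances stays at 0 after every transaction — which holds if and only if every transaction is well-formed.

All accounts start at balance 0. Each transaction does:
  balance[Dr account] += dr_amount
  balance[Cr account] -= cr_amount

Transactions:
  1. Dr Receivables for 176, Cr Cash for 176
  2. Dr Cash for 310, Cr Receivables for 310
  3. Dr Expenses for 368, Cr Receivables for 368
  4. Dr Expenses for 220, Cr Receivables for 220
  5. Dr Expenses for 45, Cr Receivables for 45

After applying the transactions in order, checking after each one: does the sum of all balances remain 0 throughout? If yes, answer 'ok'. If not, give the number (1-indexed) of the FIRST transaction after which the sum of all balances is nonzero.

Answer: ok

Derivation:
After txn 1: dr=176 cr=176 sum_balances=0
After txn 2: dr=310 cr=310 sum_balances=0
After txn 3: dr=368 cr=368 sum_balances=0
After txn 4: dr=220 cr=220 sum_balances=0
After txn 5: dr=45 cr=45 sum_balances=0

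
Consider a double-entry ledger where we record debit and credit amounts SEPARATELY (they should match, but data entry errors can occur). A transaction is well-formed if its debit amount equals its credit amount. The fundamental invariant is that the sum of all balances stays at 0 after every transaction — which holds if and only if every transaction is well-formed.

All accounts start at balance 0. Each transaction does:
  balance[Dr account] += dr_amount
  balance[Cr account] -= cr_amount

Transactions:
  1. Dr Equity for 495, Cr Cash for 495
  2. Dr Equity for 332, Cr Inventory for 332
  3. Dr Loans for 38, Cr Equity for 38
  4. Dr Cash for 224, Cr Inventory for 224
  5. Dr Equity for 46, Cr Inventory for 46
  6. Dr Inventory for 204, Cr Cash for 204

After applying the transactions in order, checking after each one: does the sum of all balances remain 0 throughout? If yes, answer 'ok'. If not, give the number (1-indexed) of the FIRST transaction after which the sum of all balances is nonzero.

After txn 1: dr=495 cr=495 sum_balances=0
After txn 2: dr=332 cr=332 sum_balances=0
After txn 3: dr=38 cr=38 sum_balances=0
After txn 4: dr=224 cr=224 sum_balances=0
After txn 5: dr=46 cr=46 sum_balances=0
After txn 6: dr=204 cr=204 sum_balances=0

Answer: ok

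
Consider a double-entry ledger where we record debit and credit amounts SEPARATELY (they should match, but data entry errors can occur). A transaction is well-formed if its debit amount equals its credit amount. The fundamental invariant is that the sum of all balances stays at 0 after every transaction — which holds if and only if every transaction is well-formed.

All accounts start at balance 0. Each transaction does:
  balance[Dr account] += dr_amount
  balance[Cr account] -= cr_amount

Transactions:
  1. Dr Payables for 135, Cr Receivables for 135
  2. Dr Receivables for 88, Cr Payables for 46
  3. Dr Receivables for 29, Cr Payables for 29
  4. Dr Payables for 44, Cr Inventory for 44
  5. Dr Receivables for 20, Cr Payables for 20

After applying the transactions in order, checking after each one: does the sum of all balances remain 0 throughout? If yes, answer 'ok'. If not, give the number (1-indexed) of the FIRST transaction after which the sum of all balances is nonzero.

After txn 1: dr=135 cr=135 sum_balances=0
After txn 2: dr=88 cr=46 sum_balances=42
After txn 3: dr=29 cr=29 sum_balances=42
After txn 4: dr=44 cr=44 sum_balances=42
After txn 5: dr=20 cr=20 sum_balances=42

Answer: 2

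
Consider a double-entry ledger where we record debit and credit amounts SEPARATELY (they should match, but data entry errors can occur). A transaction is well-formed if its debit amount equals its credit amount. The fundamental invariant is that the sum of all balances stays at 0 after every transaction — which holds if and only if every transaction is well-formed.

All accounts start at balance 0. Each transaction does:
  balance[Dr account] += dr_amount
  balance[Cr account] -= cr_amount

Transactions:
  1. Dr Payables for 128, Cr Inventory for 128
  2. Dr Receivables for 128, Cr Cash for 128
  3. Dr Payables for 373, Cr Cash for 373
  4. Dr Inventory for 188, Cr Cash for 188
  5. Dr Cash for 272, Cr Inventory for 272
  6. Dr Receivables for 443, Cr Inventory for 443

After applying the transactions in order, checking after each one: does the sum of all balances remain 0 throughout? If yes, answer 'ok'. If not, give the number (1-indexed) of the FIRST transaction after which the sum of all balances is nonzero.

Answer: ok

Derivation:
After txn 1: dr=128 cr=128 sum_balances=0
After txn 2: dr=128 cr=128 sum_balances=0
After txn 3: dr=373 cr=373 sum_balances=0
After txn 4: dr=188 cr=188 sum_balances=0
After txn 5: dr=272 cr=272 sum_balances=0
After txn 6: dr=443 cr=443 sum_balances=0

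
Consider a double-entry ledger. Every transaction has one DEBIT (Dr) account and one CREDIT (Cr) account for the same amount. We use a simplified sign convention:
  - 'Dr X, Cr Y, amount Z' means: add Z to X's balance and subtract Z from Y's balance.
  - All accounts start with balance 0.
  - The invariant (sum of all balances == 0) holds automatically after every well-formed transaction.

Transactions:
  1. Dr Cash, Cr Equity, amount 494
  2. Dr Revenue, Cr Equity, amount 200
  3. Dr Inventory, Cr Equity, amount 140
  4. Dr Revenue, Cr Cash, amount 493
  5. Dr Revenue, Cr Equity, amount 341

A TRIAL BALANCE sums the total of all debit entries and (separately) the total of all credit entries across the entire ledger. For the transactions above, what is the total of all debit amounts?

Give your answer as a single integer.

Txn 1: debit+=494
Txn 2: debit+=200
Txn 3: debit+=140
Txn 4: debit+=493
Txn 5: debit+=341
Total debits = 1668

Answer: 1668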